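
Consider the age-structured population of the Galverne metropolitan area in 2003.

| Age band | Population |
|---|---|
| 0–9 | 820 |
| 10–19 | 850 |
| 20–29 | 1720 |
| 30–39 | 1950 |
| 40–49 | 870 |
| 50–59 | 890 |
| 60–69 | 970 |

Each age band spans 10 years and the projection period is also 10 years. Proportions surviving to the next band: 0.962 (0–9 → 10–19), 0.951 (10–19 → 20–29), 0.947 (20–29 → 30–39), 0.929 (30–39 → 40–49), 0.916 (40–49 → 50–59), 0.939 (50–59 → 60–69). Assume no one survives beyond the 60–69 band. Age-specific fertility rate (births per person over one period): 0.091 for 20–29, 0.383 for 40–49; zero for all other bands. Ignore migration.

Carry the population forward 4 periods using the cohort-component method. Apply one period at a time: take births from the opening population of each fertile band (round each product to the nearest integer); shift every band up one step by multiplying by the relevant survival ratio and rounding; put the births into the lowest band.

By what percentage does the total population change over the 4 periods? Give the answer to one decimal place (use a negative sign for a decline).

Let band 1 be 0–9 through band 7 = 60–69.
— Period 1 —
Births: 1720 × 0.091 = 157, 870 × 0.383 = 333 ⇒ total 490
Band 2: 820 × 0.962 = 789
Band 3: 850 × 0.951 = 808
Band 4: 1720 × 0.947 = 1629
Band 5: 1950 × 0.929 = 1812
Band 6: 870 × 0.916 = 797
Band 7: 890 × 0.939 = 836
Population now: 0–9=490, 10–19=789, 20–29=808, 30–39=1629, 40–49=1812, 50–59=797, 60–69=836
— Period 2 —
Births: 808 × 0.091 = 74, 1812 × 0.383 = 694 ⇒ total 768
Band 2: 490 × 0.962 = 471
Band 3: 789 × 0.951 = 750
Band 4: 808 × 0.947 = 765
Band 5: 1629 × 0.929 = 1513
Band 6: 1812 × 0.916 = 1660
Band 7: 797 × 0.939 = 748
Population now: 0–9=768, 10–19=471, 20–29=750, 30–39=765, 40–49=1513, 50–59=1660, 60–69=748
— Period 3 —
Births: 750 × 0.091 = 68, 1513 × 0.383 = 579 ⇒ total 647
Band 2: 768 × 0.962 = 739
Band 3: 471 × 0.951 = 448
Band 4: 750 × 0.947 = 710
Band 5: 765 × 0.929 = 711
Band 6: 1513 × 0.916 = 1386
Band 7: 1660 × 0.939 = 1559
Population now: 0–9=647, 10–19=739, 20–29=448, 30–39=710, 40–49=711, 50–59=1386, 60–69=1559
— Period 4 —
Births: 448 × 0.091 = 41, 711 × 0.383 = 272 ⇒ total 313
Band 2: 647 × 0.962 = 622
Band 3: 739 × 0.951 = 703
Band 4: 448 × 0.947 = 424
Band 5: 710 × 0.929 = 660
Band 6: 711 × 0.916 = 651
Band 7: 1386 × 0.939 = 1301
Population now: 0–9=313, 10–19=622, 20–29=703, 30–39=424, 40–49=660, 50–59=651, 60–69=1301
Total: 8070 → 4674; change = -3396; percentage change = -42.1%

-42.1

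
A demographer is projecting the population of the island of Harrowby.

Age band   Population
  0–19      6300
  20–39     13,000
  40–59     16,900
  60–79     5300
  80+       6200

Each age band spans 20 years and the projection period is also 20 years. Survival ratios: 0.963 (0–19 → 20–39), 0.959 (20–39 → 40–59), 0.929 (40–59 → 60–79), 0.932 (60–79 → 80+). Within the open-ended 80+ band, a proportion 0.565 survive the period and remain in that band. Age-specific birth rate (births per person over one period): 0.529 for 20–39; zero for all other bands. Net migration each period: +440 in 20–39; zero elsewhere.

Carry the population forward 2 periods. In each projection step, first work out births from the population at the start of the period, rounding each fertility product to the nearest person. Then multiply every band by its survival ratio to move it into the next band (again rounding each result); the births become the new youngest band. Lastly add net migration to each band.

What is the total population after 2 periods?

47729

Numbering the bands 1..5 from youngest to oldest:
— Period 1 —
Births: 13000 × 0.529 = 6877
Band 2: 6300 × 0.963 = 6067
Band 3: 13000 × 0.959 = 12467
Band 4: 16900 × 0.929 = 15700
Band 5: 5300 × 0.932 + 6200 × 0.565 = 4940 + 3503 = 8443
Net migration: Band 2 + 440 → 6507
End of period: [6877, 6507, 12467, 15700, 8443]
— Period 2 —
Births: 6507 × 0.529 = 3442
Band 2: 6877 × 0.963 = 6623
Band 3: 6507 × 0.959 = 6240
Band 4: 12467 × 0.929 = 11582
Band 5: 15700 × 0.932 + 8443 × 0.565 = 14632 + 4770 = 19402
Net migration: Band 2 + 440 → 7063
End of period: [3442, 7063, 6240, 11582, 19402]
Total after period 2: 3442 + 7063 + 6240 + 11582 + 19402 = 47729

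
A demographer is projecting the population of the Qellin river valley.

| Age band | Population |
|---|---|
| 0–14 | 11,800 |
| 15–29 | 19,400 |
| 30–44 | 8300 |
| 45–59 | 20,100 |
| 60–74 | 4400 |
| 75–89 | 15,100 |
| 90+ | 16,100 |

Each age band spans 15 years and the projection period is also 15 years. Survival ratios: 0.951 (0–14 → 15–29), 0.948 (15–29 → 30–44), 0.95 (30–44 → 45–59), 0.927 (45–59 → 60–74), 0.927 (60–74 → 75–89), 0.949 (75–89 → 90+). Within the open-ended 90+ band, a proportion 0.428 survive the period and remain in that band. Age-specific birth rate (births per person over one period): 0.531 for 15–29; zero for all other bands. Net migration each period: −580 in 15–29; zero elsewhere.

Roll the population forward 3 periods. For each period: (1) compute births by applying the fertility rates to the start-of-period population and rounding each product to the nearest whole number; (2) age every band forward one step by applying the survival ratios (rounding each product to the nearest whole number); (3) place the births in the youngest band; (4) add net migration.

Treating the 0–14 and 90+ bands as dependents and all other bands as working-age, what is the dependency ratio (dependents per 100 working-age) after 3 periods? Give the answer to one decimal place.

Numbering the bands 1..7 from youngest to oldest:
Period 1:
Births: 19400 * 0.531 = 10301
Band 2: 11800 * 0.951 = 11222
Band 3: 19400 * 0.948 = 18391
Band 4: 8300 * 0.95 = 7885
Band 5: 20100 * 0.927 = 18633
Band 6: 4400 * 0.927 = 4079
Band 7: 15100 * 0.949 + 16100 * 0.428 = 14330 + 6891 = 21221
Net migration: Band 2 − 580 → 10642
Population now: 0–14=10301, 15–29=10642, 30–44=18391, 45–59=7885, 60–74=18633, 75–89=4079, 90+=21221
Period 2:
Births: 10642 * 0.531 = 5651
Band 2: 10301 * 0.951 = 9796
Band 3: 10642 * 0.948 = 10089
Band 4: 18391 * 0.95 = 17471
Band 5: 7885 * 0.927 = 7309
Band 6: 18633 * 0.927 = 17273
Band 7: 4079 * 0.949 + 21221 * 0.428 = 3871 + 9083 = 12954
Net migration: Band 2 − 580 → 9216
Population now: 0–14=5651, 15–29=9216, 30–44=10089, 45–59=17471, 60–74=7309, 75–89=17273, 90+=12954
Period 3:
Births: 9216 * 0.531 = 4894
Band 2: 5651 * 0.951 = 5374
Band 3: 9216 * 0.948 = 8737
Band 4: 10089 * 0.95 = 9585
Band 5: 17471 * 0.927 = 16196
Band 6: 7309 * 0.927 = 6775
Band 7: 17273 * 0.949 + 12954 * 0.428 = 16392 + 5544 = 21936
Net migration: Band 2 − 580 → 4794
Population now: 0–14=4894, 15–29=4794, 30–44=8737, 45–59=9585, 60–74=16196, 75–89=6775, 90+=21936
Dependents (band 0–14 + band 90+) = 4894 + 21936 = 26830; working-age = 46087; ratio = 26830/46087 × 100 = 58.2

58.2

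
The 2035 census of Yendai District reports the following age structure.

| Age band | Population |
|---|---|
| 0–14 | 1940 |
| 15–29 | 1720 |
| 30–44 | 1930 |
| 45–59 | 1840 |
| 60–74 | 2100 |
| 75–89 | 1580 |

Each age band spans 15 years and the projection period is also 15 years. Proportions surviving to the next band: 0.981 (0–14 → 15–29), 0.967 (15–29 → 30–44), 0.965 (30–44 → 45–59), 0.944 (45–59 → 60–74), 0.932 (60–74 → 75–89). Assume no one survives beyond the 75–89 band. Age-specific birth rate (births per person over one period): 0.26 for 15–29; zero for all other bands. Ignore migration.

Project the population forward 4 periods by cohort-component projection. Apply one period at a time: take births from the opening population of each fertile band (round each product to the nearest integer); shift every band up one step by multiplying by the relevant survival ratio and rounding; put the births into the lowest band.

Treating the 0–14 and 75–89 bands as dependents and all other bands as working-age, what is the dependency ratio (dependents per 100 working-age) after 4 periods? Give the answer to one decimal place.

After projecting period 1:
Births: 1720 * 0.26 = 447
15–29: 1940 * 0.981 = 1903
30–44: 1720 * 0.967 = 1663
45–59: 1930 * 0.965 = 1862
60–74: 1840 * 0.944 = 1737
75–89: 2100 * 0.932 = 1957
Population now: 0–14=447, 15–29=1903, 30–44=1663, 45–59=1862, 60–74=1737, 75–89=1957
After projecting period 2:
Births: 1903 * 0.26 = 495
15–29: 447 * 0.981 = 439
30–44: 1903 * 0.967 = 1840
45–59: 1663 * 0.965 = 1605
60–74: 1862 * 0.944 = 1758
75–89: 1737 * 0.932 = 1619
Population now: 0–14=495, 15–29=439, 30–44=1840, 45–59=1605, 60–74=1758, 75–89=1619
After projecting period 3:
Births: 439 * 0.26 = 114
15–29: 495 * 0.981 = 486
30–44: 439 * 0.967 = 425
45–59: 1840 * 0.965 = 1776
60–74: 1605 * 0.944 = 1515
75–89: 1758 * 0.932 = 1638
Population now: 0–14=114, 15–29=486, 30–44=425, 45–59=1776, 60–74=1515, 75–89=1638
After projecting period 4:
Births: 486 * 0.26 = 126
15–29: 114 * 0.981 = 112
30–44: 486 * 0.967 = 470
45–59: 425 * 0.965 = 410
60–74: 1776 * 0.944 = 1677
75–89: 1515 * 0.932 = 1412
Population now: 0–14=126, 15–29=112, 30–44=470, 45–59=410, 60–74=1677, 75–89=1412
Dependents (band 0–14 + band 75–89) = 126 + 1412 = 1538; working-age = 2669; ratio = 1538/2669 × 100 = 57.6

57.6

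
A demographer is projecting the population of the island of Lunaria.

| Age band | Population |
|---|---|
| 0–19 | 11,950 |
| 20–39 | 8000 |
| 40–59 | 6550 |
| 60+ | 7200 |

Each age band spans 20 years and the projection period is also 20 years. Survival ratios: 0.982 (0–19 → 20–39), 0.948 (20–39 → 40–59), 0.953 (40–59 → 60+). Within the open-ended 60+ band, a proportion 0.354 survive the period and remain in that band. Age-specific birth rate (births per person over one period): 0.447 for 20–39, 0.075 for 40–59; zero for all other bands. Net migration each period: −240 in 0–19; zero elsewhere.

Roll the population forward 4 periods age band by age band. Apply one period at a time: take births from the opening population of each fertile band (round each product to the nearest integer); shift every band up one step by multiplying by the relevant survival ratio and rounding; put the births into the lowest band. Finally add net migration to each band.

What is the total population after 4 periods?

18342

After projecting period 1:
Births: 8000 × 0.447 = 3576, 6550 × 0.075 = 491 → total 4067
20–39: 11950 × 0.982 = 11735
40–59: 8000 × 0.948 = 7584
60+: 6550 × 0.953 + 7200 × 0.354 = 6242 + 2549 = 8791
Net migration: 0–19 − 240 → 3827
End of period: [3827, 11735, 7584, 8791]
After projecting period 2:
Births: 11735 × 0.447 = 5246, 7584 × 0.075 = 569 → total 5815
20–39: 3827 × 0.982 = 3758
40–59: 11735 × 0.948 = 11125
60+: 7584 × 0.953 + 8791 × 0.354 = 7228 + 3112 = 10340
Net migration: 0–19 − 240 → 5575
End of period: [5575, 3758, 11125, 10340]
After projecting period 3:
Births: 3758 × 0.447 = 1680, 11125 × 0.075 = 834 → total 2514
20–39: 5575 × 0.982 = 5475
40–59: 3758 × 0.948 = 3563
60+: 11125 × 0.953 + 10340 × 0.354 = 10602 + 3660 = 14262
Net migration: 0–19 − 240 → 2274
End of period: [2274, 5475, 3563, 14262]
After projecting period 4:
Births: 5475 × 0.447 = 2447, 3563 × 0.075 = 267 → total 2714
20–39: 2274 × 0.982 = 2233
40–59: 5475 × 0.948 = 5190
60+: 3563 × 0.953 + 14262 × 0.354 = 3396 + 5049 = 8445
Net migration: 0–19 − 240 → 2474
End of period: [2474, 2233, 5190, 8445]
Total after period 4: 2474 + 2233 + 5190 + 8445 = 18342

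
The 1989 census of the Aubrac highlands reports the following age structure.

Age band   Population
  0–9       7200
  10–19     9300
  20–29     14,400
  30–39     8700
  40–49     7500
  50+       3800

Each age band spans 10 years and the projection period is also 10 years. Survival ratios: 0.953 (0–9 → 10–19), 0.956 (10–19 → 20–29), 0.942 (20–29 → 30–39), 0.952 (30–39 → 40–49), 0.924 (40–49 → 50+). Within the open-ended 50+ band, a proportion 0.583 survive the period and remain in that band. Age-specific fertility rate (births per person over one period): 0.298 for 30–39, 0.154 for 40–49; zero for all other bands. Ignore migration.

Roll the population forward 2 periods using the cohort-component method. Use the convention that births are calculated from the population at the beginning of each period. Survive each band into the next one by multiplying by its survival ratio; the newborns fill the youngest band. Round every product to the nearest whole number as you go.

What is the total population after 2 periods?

Period 1:
Births: 8700 × 0.298 = 2593, 7500 × 0.154 = 1155 → 3748
10–19: 7200 × 0.953 = 6862
20–29: 9300 × 0.956 = 8891
30–39: 14400 × 0.942 = 13565
40–49: 8700 × 0.952 = 8282
50+: 7500 × 0.924 + 3800 × 0.583 = 6930 + 2215 = 9145
Population now: 0–9=3748, 10–19=6862, 20–29=8891, 30–39=13565, 40–49=8282, 50+=9145
Period 2:
Births: 13565 × 0.298 = 4042, 8282 × 0.154 = 1275 → 5317
10–19: 3748 × 0.953 = 3572
20–29: 6862 × 0.956 = 6560
30–39: 8891 × 0.942 = 8375
40–49: 13565 × 0.952 = 12914
50+: 8282 × 0.924 + 9145 × 0.583 = 7653 + 5332 = 12985
Population now: 0–9=5317, 10–19=3572, 20–29=6560, 30–39=8375, 40–49=12914, 50+=12985
Total after period 2: 5317 + 3572 + 6560 + 8375 + 12914 + 12985 = 49723

49723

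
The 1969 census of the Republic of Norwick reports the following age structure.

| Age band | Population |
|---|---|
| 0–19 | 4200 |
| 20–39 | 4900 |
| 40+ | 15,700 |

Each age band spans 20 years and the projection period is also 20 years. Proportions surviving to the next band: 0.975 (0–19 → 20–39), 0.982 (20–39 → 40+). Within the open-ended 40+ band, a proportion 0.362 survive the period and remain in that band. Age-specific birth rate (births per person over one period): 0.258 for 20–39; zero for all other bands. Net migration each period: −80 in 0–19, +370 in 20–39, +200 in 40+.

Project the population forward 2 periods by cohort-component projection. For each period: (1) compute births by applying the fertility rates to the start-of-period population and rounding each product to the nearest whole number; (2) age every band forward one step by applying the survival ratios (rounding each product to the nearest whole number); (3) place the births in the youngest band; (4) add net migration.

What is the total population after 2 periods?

Numbering the bands 1..3 from youngest to oldest:
Period 1.
Births: 4900 * 0.258 = 1264
Band 2: 4200 * 0.975 = 4095
Band 3: 4900 * 0.982 + 15700 * 0.362 = 4812 + 5683 = 10495
Net migration: Band 1 − 80 → 1184; Band 2 + 370 → 4465; Band 3 + 200 → 10695
Population now: 0–19=1184, 20–39=4465, 40+=10695
Period 2.
Births: 4465 * 0.258 = 1152
Band 2: 1184 * 0.975 = 1154
Band 3: 4465 * 0.982 + 10695 * 0.362 = 4385 + 3872 = 8257
Net migration: Band 1 − 80 → 1072; Band 2 + 370 → 1524; Band 3 + 200 → 8457
Population now: 0–19=1072, 20–39=1524, 40+=8457
Total after period 2: 1072 + 1524 + 8457 = 11053

11053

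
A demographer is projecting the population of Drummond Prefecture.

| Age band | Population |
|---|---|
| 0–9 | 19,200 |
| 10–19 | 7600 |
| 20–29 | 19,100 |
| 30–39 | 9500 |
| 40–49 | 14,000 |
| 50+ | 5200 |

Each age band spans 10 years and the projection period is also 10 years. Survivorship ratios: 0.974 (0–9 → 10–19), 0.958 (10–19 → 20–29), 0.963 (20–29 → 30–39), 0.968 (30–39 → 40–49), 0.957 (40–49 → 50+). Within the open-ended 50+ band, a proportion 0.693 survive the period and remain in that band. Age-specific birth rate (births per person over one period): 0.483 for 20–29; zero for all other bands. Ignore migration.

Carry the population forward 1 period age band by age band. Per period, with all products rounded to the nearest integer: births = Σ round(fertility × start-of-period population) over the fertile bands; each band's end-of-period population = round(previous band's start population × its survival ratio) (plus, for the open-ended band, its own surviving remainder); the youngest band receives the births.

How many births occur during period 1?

— Period 1 —
Births: 19100 × 0.483 = 9225
10–19: 19200 × 0.974 = 18701
20–29: 7600 × 0.958 = 7281
30–39: 19100 × 0.963 = 18393
40–49: 9500 × 0.968 = 9196
50+: 14000 × 0.957 + 5200 × 0.693 = 13398 + 3604 = 17002
→ [9225, 18701, 7281, 18393, 9196, 17002]

9225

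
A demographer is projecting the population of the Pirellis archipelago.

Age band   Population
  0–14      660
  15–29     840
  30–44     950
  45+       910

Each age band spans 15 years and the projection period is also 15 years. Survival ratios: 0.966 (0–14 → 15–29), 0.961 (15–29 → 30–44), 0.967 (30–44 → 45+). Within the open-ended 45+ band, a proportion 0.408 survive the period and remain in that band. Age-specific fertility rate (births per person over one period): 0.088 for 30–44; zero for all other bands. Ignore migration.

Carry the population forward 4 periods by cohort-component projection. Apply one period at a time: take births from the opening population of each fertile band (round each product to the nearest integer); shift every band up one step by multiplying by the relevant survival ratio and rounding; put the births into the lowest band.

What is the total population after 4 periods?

Period 1.
Births: 950 × 0.088 = 84
15–29: 660 × 0.966 = 638
30–44: 840 × 0.961 = 807
45+: 950 × 0.967 + 910 × 0.408 = 919 + 371 = 1290
End of period: [84, 638, 807, 1290]
Period 2.
Births: 807 × 0.088 = 71
15–29: 84 × 0.966 = 81
30–44: 638 × 0.961 = 613
45+: 807 × 0.967 + 1290 × 0.408 = 780 + 526 = 1306
End of period: [71, 81, 613, 1306]
Period 3.
Births: 613 × 0.088 = 54
15–29: 71 × 0.966 = 69
30–44: 81 × 0.961 = 78
45+: 613 × 0.967 + 1306 × 0.408 = 593 + 533 = 1126
End of period: [54, 69, 78, 1126]
Period 4.
Births: 78 × 0.088 = 7
15–29: 54 × 0.966 = 52
30–44: 69 × 0.961 = 66
45+: 78 × 0.967 + 1126 × 0.408 = 75 + 459 = 534
End of period: [7, 52, 66, 534]
Total after period 4: 7 + 52 + 66 + 534 = 659

659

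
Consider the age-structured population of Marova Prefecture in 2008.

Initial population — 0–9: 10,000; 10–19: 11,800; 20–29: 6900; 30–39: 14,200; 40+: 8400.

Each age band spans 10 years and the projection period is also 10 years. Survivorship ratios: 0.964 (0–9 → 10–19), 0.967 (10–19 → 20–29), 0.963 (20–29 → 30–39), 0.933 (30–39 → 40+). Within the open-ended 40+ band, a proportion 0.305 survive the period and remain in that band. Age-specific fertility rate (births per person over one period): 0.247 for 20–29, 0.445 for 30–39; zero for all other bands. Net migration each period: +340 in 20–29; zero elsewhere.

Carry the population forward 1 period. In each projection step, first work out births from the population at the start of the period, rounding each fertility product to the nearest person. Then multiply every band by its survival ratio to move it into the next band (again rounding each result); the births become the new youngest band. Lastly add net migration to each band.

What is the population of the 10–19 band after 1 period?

9640

After projecting period 1:
Births: 6900 * 0.247 = 1704  |  14200 * 0.445 = 6319 → total 8023
10–19: 10000 * 0.964 = 9640
20–29: 11800 * 0.967 = 11411
30–39: 6900 * 0.963 = 6645
40+: 14200 * 0.933 + 8400 * 0.305 = 13249 + 2562 = 15811
Net migration: 20–29 + 340 → 11751
→ [8023, 9640, 11751, 6645, 15811]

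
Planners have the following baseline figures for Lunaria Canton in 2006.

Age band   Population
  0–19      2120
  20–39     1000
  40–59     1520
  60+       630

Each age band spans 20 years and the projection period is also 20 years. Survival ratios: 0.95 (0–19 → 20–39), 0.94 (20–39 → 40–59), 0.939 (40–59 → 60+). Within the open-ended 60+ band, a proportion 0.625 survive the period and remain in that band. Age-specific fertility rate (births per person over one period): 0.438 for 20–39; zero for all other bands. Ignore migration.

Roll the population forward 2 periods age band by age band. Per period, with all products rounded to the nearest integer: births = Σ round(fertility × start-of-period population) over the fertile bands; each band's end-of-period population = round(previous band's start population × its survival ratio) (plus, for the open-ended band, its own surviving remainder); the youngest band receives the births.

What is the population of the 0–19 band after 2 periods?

882

Let band 1 be 0–19 through band 4 = 60+.
— Period 1 —
Births: 1000 × 0.438 = 438
Band 2: 2120 × 0.95 = 2014
Band 3: 1000 × 0.94 = 940
Band 4: 1520 × 0.939 + 630 × 0.625 = 1427 + 394 = 1821
Giving 438 / 2014 / 940 / 1821.
— Period 2 —
Births: 2014 × 0.438 = 882
Band 2: 438 × 0.95 = 416
Band 3: 2014 × 0.94 = 1893
Band 4: 940 × 0.939 + 1821 × 0.625 = 883 + 1138 = 2021
Giving 882 / 416 / 1893 / 2021.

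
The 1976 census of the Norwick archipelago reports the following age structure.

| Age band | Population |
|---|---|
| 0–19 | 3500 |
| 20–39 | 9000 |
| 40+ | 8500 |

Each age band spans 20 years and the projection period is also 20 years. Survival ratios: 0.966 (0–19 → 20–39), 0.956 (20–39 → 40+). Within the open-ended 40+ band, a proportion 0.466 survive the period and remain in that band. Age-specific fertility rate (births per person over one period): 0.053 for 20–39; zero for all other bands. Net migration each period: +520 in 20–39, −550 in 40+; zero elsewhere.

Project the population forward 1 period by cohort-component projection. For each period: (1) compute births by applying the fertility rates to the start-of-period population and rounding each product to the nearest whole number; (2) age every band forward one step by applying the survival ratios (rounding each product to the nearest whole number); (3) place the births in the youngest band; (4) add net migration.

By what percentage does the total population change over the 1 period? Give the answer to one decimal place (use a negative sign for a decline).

[period 1]
Births: 9000 * 0.053 = 477
20–39: 3500 * 0.966 = 3381
40+: 9000 * 0.956 + 8500 * 0.466 = 8604 + 3961 = 12565
Net migration: 20–39 + 520 → 3901; 40+ − 550 → 12015
End of period: [477, 3901, 12015]
Total: 21000 → 16393; change = -4607; percentage change = -21.9%

-21.9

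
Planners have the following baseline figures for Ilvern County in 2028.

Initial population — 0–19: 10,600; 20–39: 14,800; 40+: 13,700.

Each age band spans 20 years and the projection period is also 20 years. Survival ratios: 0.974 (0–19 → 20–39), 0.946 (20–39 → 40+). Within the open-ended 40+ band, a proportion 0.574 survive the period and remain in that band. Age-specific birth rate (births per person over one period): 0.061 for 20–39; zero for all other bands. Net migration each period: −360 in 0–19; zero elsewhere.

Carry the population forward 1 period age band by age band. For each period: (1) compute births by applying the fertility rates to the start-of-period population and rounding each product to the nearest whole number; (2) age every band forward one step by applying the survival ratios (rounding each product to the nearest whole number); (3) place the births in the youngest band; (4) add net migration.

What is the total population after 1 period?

Let band 1 be 0–19 through band 3 = 40+.
— Period 1 —
Births: 14800 * 0.061 = 903
Band 2: 10600 * 0.974 = 10324
Band 3: 14800 * 0.946 + 13700 * 0.574 = 14001 + 7864 = 21865
Net migration: Band 1 − 360 → 543
Population now: 0–19=543, 20–39=10324, 40+=21865
Total after period 1: 543 + 10324 + 21865 = 32732

32732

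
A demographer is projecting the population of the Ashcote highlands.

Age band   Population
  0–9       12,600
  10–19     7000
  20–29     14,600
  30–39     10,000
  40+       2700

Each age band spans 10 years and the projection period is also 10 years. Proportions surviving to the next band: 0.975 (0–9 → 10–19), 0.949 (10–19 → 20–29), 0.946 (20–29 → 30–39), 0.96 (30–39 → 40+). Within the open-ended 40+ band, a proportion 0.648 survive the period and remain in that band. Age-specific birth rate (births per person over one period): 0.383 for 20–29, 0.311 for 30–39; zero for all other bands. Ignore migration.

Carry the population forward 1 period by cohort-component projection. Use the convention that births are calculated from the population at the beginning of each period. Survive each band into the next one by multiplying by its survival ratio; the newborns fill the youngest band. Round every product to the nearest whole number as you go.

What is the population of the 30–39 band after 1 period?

After projecting period 1:
Births: 14600 × 0.383 = 5592  |  10000 × 0.311 = 3110 → 8702
10–19: 12600 × 0.975 = 12285
20–29: 7000 × 0.949 = 6643
30–39: 14600 × 0.946 = 13812
40+: 10000 × 0.96 + 2700 × 0.648 = 9600 + 1750 = 11350
→ [8702, 12285, 6643, 13812, 11350]

13812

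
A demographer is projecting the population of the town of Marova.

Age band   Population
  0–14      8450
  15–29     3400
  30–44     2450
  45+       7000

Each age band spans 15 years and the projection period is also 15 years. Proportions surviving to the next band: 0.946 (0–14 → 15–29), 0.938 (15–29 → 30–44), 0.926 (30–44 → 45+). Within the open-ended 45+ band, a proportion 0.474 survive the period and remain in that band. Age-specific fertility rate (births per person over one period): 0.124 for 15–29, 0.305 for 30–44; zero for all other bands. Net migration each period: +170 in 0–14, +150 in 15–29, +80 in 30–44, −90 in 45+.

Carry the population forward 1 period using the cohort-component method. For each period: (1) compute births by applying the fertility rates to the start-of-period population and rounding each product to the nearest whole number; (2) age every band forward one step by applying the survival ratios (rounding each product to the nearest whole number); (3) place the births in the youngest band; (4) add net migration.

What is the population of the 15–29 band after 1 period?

(Groups numbered youngest = 1 to oldest = 4.)
[period 1]
Births: 3400 * 0.124 = 422  |  2450 * 0.305 = 747 → 1169
Group 2: 8450 * 0.946 = 7994
Group 3: 3400 * 0.938 = 3189
Group 4: 2450 * 0.926 + 7000 * 0.474 = 2269 + 3318 = 5587
Net migration: Group 1 + 170 → 1339; Group 2 + 150 → 8144; Group 3 + 80 → 3269; Group 4 − 90 → 5497
Population now: 0–14=1339, 15–29=8144, 30–44=3269, 45+=5497

8144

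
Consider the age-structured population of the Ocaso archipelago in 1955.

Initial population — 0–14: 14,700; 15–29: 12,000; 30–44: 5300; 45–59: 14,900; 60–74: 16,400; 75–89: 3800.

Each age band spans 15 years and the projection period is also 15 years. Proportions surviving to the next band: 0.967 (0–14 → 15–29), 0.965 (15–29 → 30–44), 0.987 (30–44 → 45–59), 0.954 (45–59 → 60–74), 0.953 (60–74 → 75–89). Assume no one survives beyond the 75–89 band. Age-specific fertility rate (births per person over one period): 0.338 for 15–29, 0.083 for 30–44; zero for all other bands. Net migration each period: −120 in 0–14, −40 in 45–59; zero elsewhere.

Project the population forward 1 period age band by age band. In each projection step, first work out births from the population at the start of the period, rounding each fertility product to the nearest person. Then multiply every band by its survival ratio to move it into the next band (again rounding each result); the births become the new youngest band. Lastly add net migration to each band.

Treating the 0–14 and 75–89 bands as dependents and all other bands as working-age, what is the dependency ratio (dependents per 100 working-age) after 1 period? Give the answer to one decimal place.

44.3

(Bands numbered youngest = 1 to oldest = 6.)
After projecting period 1:
Births: 12000 * 0.338 = 4056 ; 5300 * 0.083 = 440 ⇒ total 4496
Band 2: 14700 * 0.967 = 14215
Band 3: 12000 * 0.965 = 11580
Band 4: 5300 * 0.987 = 5231
Band 5: 14900 * 0.954 = 14215
Band 6: 16400 * 0.953 = 15629
Net migration: Band 1 − 120 → 4376; Band 4 − 40 → 5191
End of period: [4376, 14215, 11580, 5191, 14215, 15629]
Dependents (band 0–14 + band 75–89) = 4376 + 15629 = 20005; working-age = 45201; ratio = 20005/45201 × 100 = 44.3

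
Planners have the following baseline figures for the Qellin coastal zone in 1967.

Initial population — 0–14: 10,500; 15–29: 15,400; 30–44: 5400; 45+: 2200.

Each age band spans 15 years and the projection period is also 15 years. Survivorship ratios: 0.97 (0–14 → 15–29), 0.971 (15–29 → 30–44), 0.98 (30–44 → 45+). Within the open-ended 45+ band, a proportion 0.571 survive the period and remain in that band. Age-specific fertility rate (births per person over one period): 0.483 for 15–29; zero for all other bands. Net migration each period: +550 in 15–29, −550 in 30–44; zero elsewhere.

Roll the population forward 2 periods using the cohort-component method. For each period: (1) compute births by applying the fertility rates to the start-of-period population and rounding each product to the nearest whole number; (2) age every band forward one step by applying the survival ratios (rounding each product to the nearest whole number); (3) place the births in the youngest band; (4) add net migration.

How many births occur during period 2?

5185

Period 1.
Births: 15400 * 0.483 = 7438
15–29: 10500 * 0.97 = 10185
30–44: 15400 * 0.971 = 14953
45+: 5400 * 0.98 + 2200 * 0.571 = 5292 + 1256 = 6548
Net migration: 15–29 + 550 → 10735; 30–44 − 550 → 14403
Giving 7438 / 10735 / 14403 / 6548.
Period 2.
Births: 10735 * 0.483 = 5185
15–29: 7438 * 0.97 = 7215
30–44: 10735 * 0.971 = 10424
45+: 14403 * 0.98 + 6548 * 0.571 = 14115 + 3739 = 17854
Net migration: 15–29 + 550 → 7765; 30–44 − 550 → 9874
Giving 5185 / 7765 / 9874 / 17854.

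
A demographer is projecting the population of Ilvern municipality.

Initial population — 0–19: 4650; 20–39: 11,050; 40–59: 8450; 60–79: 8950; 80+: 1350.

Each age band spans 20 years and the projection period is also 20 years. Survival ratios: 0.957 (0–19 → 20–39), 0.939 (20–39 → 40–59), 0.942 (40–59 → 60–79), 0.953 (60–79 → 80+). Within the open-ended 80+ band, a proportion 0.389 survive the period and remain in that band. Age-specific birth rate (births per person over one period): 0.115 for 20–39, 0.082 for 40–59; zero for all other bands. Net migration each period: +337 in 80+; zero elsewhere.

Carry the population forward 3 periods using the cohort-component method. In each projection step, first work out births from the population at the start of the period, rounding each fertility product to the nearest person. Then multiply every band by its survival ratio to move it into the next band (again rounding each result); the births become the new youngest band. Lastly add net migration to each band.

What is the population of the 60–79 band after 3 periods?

3937

(Groups numbered youngest = 1 to oldest = 5.)
— Period 1 —
Births: 11050 × 0.115 = 1271, 8450 × 0.082 = 693 — total 1964
Group 2: 4650 × 0.957 = 4450
Group 3: 11050 × 0.939 = 10376
Group 4: 8450 × 0.942 = 7960
Group 5: 8950 × 0.953 + 1350 × 0.389 = 8529 + 525 = 9054
Net migration: Group 5 + 337 → 9391
Population now: 0–19=1964, 20–39=4450, 40–59=10376, 60–79=7960, 80+=9391
— Period 2 —
Births: 4450 × 0.115 = 512, 10376 × 0.082 = 851 — total 1363
Group 2: 1964 × 0.957 = 1880
Group 3: 4450 × 0.939 = 4179
Group 4: 10376 × 0.942 = 9774
Group 5: 7960 × 0.953 + 9391 × 0.389 = 7586 + 3653 = 11239
Net migration: Group 5 + 337 → 11576
Population now: 0–19=1363, 20–39=1880, 40–59=4179, 60–79=9774, 80+=11576
— Period 3 —
Births: 1880 × 0.115 = 216, 4179 × 0.082 = 343 — total 559
Group 2: 1363 × 0.957 = 1304
Group 3: 1880 × 0.939 = 1765
Group 4: 4179 × 0.942 = 3937
Group 5: 9774 × 0.953 + 11576 × 0.389 = 9315 + 4503 = 13818
Net migration: Group 5 + 337 → 14155
Population now: 0–19=559, 20–39=1304, 40–59=1765, 60–79=3937, 80+=14155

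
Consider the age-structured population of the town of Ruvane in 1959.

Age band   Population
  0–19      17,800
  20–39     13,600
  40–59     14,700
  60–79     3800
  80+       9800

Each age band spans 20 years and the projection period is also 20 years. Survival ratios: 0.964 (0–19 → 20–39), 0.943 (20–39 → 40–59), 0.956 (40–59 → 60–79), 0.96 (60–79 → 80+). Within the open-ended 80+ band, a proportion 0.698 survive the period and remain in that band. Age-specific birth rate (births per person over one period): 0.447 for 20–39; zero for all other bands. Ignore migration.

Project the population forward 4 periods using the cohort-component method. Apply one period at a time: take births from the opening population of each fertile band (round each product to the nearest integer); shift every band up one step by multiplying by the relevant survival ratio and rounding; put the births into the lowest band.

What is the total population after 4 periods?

51292

(Bands numbered youngest = 1 to oldest = 5.)
— Period 1 —
Births: 13600 × 0.447 = 6079
Band 2: 17800 × 0.964 = 17159
Band 3: 13600 × 0.943 = 12825
Band 4: 14700 × 0.956 = 14053
Band 5: 3800 × 0.96 + 9800 × 0.698 = 3648 + 6840 = 10488
Population now: 0–19=6079, 20–39=17159, 40–59=12825, 60–79=14053, 80+=10488
— Period 2 —
Births: 17159 × 0.447 = 7670
Band 2: 6079 × 0.964 = 5860
Band 3: 17159 × 0.943 = 16181
Band 4: 12825 × 0.956 = 12261
Band 5: 14053 × 0.96 + 10488 × 0.698 = 13491 + 7321 = 20812
Population now: 0–19=7670, 20–39=5860, 40–59=16181, 60–79=12261, 80+=20812
— Period 3 —
Births: 5860 × 0.447 = 2619
Band 2: 7670 × 0.964 = 7394
Band 3: 5860 × 0.943 = 5526
Band 4: 16181 × 0.956 = 15469
Band 5: 12261 × 0.96 + 20812 × 0.698 = 11771 + 14527 = 26298
Population now: 0–19=2619, 20–39=7394, 40–59=5526, 60–79=15469, 80+=26298
— Period 4 —
Births: 7394 × 0.447 = 3305
Band 2: 2619 × 0.964 = 2525
Band 3: 7394 × 0.943 = 6973
Band 4: 5526 × 0.956 = 5283
Band 5: 15469 × 0.96 + 26298 × 0.698 = 14850 + 18356 = 33206
Population now: 0–19=3305, 20–39=2525, 40–59=6973, 60–79=5283, 80+=33206
Total after period 4: 3305 + 2525 + 6973 + 5283 + 33206 = 51292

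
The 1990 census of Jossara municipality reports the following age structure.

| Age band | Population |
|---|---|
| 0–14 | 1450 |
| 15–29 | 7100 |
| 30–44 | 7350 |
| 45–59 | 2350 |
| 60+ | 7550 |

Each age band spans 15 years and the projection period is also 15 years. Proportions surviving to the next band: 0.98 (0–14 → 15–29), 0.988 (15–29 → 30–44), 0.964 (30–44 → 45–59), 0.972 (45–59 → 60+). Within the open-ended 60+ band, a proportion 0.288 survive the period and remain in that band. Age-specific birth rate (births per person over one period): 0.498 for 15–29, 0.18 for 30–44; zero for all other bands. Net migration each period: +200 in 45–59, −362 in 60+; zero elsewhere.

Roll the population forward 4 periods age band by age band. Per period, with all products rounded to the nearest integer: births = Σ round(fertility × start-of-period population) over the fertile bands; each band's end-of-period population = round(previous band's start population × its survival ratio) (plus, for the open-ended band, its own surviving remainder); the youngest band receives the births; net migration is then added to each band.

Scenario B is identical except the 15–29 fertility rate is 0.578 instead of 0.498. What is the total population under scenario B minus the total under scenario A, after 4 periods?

1642

Call the bands 1 to 5, youngest first.
Period 1:
Births: 7100 × 0.498 = 3536 ; 7350 × 0.18 = 1323 → 4859
Band 2: 1450 × 0.98 = 1421
Band 3: 7100 × 0.988 = 7015
Band 4: 7350 × 0.964 = 7085
Band 5: 2350 × 0.972 + 7550 × 0.288 = 2284 + 2174 = 4458
Net migration: Band 4 + 200 → 7285; Band 5 − 362 → 4096
Giving 4859 / 1421 / 7015 / 7285 / 4096.
Period 2:
Births: 1421 × 0.498 = 708 ; 7015 × 0.18 = 1263 → 1971
Band 2: 4859 × 0.98 = 4762
Band 3: 1421 × 0.988 = 1404
Band 4: 7015 × 0.964 = 6762
Band 5: 7285 × 0.972 + 4096 × 0.288 = 7081 + 1180 = 8261
Net migration: Band 4 + 200 → 6962; Band 5 − 362 → 7899
Giving 1971 / 4762 / 1404 / 6962 / 7899.
Period 3:
Births: 4762 × 0.498 = 2371 ; 1404 × 0.18 = 253 → 2624
Band 2: 1971 × 0.98 = 1932
Band 3: 4762 × 0.988 = 4705
Band 4: 1404 × 0.964 = 1353
Band 5: 6962 × 0.972 + 7899 × 0.288 = 6767 + 2275 = 9042
Net migration: Band 4 + 200 → 1553; Band 5 − 362 → 8680
Giving 2624 / 1932 / 4705 / 1553 / 8680.
Period 4:
Births: 1932 × 0.498 = 962 ; 4705 × 0.18 = 847 → 1809
Band 2: 2624 × 0.98 = 2572
Band 3: 1932 × 0.988 = 1909
Band 4: 4705 × 0.964 = 4536
Band 5: 1553 × 0.972 + 8680 × 0.288 = 1510 + 2500 = 4010
Net migration: Band 4 + 200 → 4736; Band 5 − 362 → 3648
Giving 1809 / 2572 / 1909 / 4736 / 3648.
Scenario A total after 4 periods: 14674
Scenario B projection —
Period 1:
Births: 7100 × 0.578 = 4104 ; 7350 × 0.18 = 1323 → 5427
Band 2: 1450 × 0.98 = 1421
Band 3: 7100 × 0.988 = 7015
Band 4: 7350 × 0.964 = 7085
Band 5: 2350 × 0.972 + 7550 × 0.288 = 2284 + 2174 = 4458
Net migration: Band 4 + 200 → 7285; Band 5 − 362 → 4096
Giving 5427 / 1421 / 7015 / 7285 / 4096.
Period 2:
Births: 1421 × 0.578 = 821 ; 7015 × 0.18 = 1263 → 2084
Band 2: 5427 × 0.98 = 5318
Band 3: 1421 × 0.988 = 1404
Band 4: 7015 × 0.964 = 6762
Band 5: 7285 × 0.972 + 4096 × 0.288 = 7081 + 1180 = 8261
Net migration: Band 4 + 200 → 6962; Band 5 − 362 → 7899
Giving 2084 / 5318 / 1404 / 6962 / 7899.
Period 3:
Births: 5318 × 0.578 = 3074 ; 1404 × 0.18 = 253 → 3327
Band 2: 2084 × 0.98 = 2042
Band 3: 5318 × 0.988 = 5254
Band 4: 1404 × 0.964 = 1353
Band 5: 6962 × 0.972 + 7899 × 0.288 = 6767 + 2275 = 9042
Net migration: Band 4 + 200 → 1553; Band 5 − 362 → 8680
Giving 3327 / 2042 / 5254 / 1553 / 8680.
Period 4:
Births: 2042 × 0.578 = 1180 ; 5254 × 0.18 = 946 → 2126
Band 2: 3327 × 0.98 = 3260
Band 3: 2042 × 0.988 = 2017
Band 4: 5254 × 0.964 = 5065
Band 5: 1553 × 0.972 + 8680 × 0.288 = 1510 + 2500 = 4010
Net migration: Band 4 + 200 → 5265; Band 5 − 362 → 3648
Giving 2126 / 3260 / 2017 / 5265 / 3648.
Scenario B total after 4 periods: 16316
Difference B − A = 16316 − 14674 = 1642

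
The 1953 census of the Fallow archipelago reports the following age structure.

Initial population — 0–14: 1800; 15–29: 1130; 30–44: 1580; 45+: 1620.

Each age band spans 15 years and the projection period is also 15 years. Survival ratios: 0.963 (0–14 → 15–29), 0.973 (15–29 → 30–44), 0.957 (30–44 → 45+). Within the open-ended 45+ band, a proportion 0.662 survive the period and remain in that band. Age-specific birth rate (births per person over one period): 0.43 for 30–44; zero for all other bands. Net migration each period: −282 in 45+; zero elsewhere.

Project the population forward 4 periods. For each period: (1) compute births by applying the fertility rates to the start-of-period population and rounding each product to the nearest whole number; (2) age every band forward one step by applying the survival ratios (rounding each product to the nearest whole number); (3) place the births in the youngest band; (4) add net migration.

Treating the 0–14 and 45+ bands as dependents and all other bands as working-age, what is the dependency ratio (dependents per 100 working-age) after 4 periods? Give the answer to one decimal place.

Period 1.
Births: 1580 * 0.43 = 679
15–29: 1800 * 0.963 = 1733
30–44: 1130 * 0.973 = 1099
45+: 1580 * 0.957 + 1620 * 0.662 = 1512 + 1072 = 2584
Net migration: 45+ − 282 → 2302
→ [679, 1733, 1099, 2302]
Period 2.
Births: 1099 * 0.43 = 473
15–29: 679 * 0.963 = 654
30–44: 1733 * 0.973 = 1686
45+: 1099 * 0.957 + 2302 * 0.662 = 1052 + 1524 = 2576
Net migration: 45+ − 282 → 2294
→ [473, 654, 1686, 2294]
Period 3.
Births: 1686 * 0.43 = 725
15–29: 473 * 0.963 = 455
30–44: 654 * 0.973 = 636
45+: 1686 * 0.957 + 2294 * 0.662 = 1614 + 1519 = 3133
Net migration: 45+ − 282 → 2851
→ [725, 455, 636, 2851]
Period 4.
Births: 636 * 0.43 = 273
15–29: 725 * 0.963 = 698
30–44: 455 * 0.973 = 443
45+: 636 * 0.957 + 2851 * 0.662 = 609 + 1887 = 2496
Net migration: 45+ − 282 → 2214
→ [273, 698, 443, 2214]
Dependents (band 0–14 + band 45+) = 273 + 2214 = 2487; working-age = 1141; ratio = 2487/1141 × 100 = 218.0

218.0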